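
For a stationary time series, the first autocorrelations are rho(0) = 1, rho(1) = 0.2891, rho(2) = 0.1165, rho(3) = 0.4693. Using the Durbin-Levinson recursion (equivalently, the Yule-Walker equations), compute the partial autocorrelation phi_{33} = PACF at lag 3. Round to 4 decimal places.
\phi_{33} = 0.4659

The PACF at lag k is phi_{kk}, the last component of the solution
to the Yule-Walker system G_k phi = r_k where
  (G_k)_{ij} = rho(|i - j|), (r_k)_i = rho(i), i,j = 1..k.
Equivalently, Durbin-Levinson gives phi_{kk} iteratively:
  phi_{11} = rho(1)
  phi_{kk} = [rho(k) - sum_{j=1..k-1} phi_{k-1,j} rho(k-j)]
            / [1 - sum_{j=1..k-1} phi_{k-1,j} rho(j)],
  phi_{k,j} = phi_{k-1,j} - phi_{kk} phi_{k-1,k-j},  j = 1..k-1.
Step k = 1:
  phi_11 = rho(1) = 0.2891.
Step k = 2:
  phi_22 = [rho(2) - phi_11 rho(1)] / [1 - phi_11 rho(1)] = [0.1165 - (0.2891)(0.2891)] / [1 - (0.2891)(0.2891)]
         = 0.03292119 / 0.91642119 = 0.035924.
  Update: phi_21 = phi_11 - phi_22 phi_11 = 0.2891 - (0.035924)(0.2891) = 0.278714.
Step k = 3:
  phi_33 = [rho(3) - phi_21 rho(2) - phi_22 rho(1)] / [1 - phi_21 rho(1) - phi_22 rho(2)]
    numerator   = 0.4693 - (0.278714)(0.1165) - (0.035924)(0.2891) = 0.42644424
    denominator = 1 - (0.278714)(0.2891) - (0.035924)(0.1165) = 0.91523854
  phi_33 = 0.42644424 / 0.91523854 = 0.4659.
Therefore phi_{33} = 0.4659.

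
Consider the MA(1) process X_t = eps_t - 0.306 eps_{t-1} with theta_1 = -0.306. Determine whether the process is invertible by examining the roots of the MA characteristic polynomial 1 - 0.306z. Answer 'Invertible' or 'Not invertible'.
\text{Invertible}

The MA(q) characteristic polynomial is P(z) = 1 - 0.306z.
Invertibility requires all roots to lie outside the unit circle, i.e. |z| > 1 for every root.
This is linear in z: 1 + (-0.306) z = 0  =>  z = -1/(-0.306) = 3.267974,  |z| = 3.267974.
Moduli of all roots: 3.2680.
All moduli strictly greater than 1? Yes.
Verdict: Invertible.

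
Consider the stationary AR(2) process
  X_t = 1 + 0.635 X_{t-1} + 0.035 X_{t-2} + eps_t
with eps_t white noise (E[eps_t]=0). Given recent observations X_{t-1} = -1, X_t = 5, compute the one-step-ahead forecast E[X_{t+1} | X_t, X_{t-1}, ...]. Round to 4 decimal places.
E[X_{t+1} \mid \mathcal F_t] = 4.1400

For an AR(p) model X_t = c + sum_i phi_i X_{t-i} + eps_t, the
one-step-ahead conditional mean is
  E[X_{t+1} | X_t, ...] = c + sum_i phi_i X_{t+1-i}.
Substitute known values:
  E[X_{t+1} | ...] = 1 + (0.635) * (5) + (0.035) * (-1)
                   = 4.1400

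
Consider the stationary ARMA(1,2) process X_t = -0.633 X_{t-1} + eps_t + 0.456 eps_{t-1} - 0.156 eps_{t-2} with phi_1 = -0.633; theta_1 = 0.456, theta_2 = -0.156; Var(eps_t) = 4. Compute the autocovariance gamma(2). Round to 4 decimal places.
\gamma(2) = -0.1904

Multiply the model equation by X_{t-k} and take expectations. With theta_0 = psi_0 = 1 and psi_j the MA(infinity) weights, this gives
  gamma(k) - sum_i phi_i gamma(k-i) = c_k,
  c_k = sigma^2 * sum_{j=k..q} theta_j psi_{j-k}   (c_k = 0 for k > q),
using gamma(-m) = gamma(m).
psi-weights needed (psi_j = theta_j + sum_i phi_i psi_{j-i}):
  psi_1 = theta_1 + phi_1 = 0.456 + (-0.633) = -0.177
  psi_2 = theta_2 + phi_1 psi_1 = -0.156 + (-0.633)(-0.177) = -0.043959
Right-hand sides:
  c_0 = sigma^2 (1 + theta_1 psi_1 + theta_2 psi_2) = 4 * (1 + (0.456)(-0.177) + (-0.156)(-0.043959)) = 4 * 0.926146 = 3.704582
  c_1 = sigma^2 (theta_1 + theta_2 psi_1) = 4 * (0.456 + (-0.156)(-0.177)) = 1.934448
  c_2 = sigma^2 theta_2 = 4 * (-0.156) = -0.624
Equations for k = 0 and k = 1 (AR order 1):
  gamma(0) = phi_1 gamma(1) + c_0
  gamma(1) = phi_1 gamma(0) + c_1
Substituting the second into the first: gamma(0) (1 - phi_1^2) = c_0 + phi_1 c_1, so
  gamma(0) = (c_0 + phi_1 c_1) / (1 - phi_1^2) = (3.704582 + (-0.633)(1.934448)) / (1 - (-0.633)^2) = 2.480077 / 0.599311 = 4.138213.
  gamma(1) = phi_1 gamma(0) + c_1 = (-0.633)(4.138213) + (1.934448) = -0.685041.
For k = 2: gamma(2) = phi_1 gamma(1) + c_2
  = (-0.633)(-0.685041) + (-0.624) = -0.190369.
Therefore gamma(2) = -0.1904 (to 4 decimal places).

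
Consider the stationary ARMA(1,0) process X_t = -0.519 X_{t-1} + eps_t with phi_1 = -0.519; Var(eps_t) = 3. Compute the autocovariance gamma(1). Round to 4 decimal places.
\gamma(1) = -2.1310

Multiply the model equation by X_{t-k} and take expectations. With theta_0 = psi_0 = 1 and psi_j the MA(infinity) weights, this gives
  gamma(k) - sum_i phi_i gamma(k-i) = c_k,
  c_k = sigma^2 * sum_{j=k..q} theta_j psi_{j-k}   (c_k = 0 for k > q),
using gamma(-m) = gamma(m).
Pure AR (q = 0): c_0 = sigma^2 = 3, c_k = 0 for k >= 1.
Equations for k = 0 and k = 1 (AR order 1):
  gamma(0) = phi_1 gamma(1) + c_0
  gamma(1) = phi_1 gamma(0) + c_1
Substituting the second into the first: gamma(0) (1 - phi_1^2) = c_0 + phi_1 c_1, so
  gamma(0) = c_0 / (1 - phi_1^2) = 3 / (1 - (-0.519)^2) = 3 / 0.730639 = 4.105995.
  gamma(1) = phi_1 gamma(0) = (-0.519)(4.105995) = -2.131011.
Therefore gamma(1) = -2.1310 (to 4 decimal places).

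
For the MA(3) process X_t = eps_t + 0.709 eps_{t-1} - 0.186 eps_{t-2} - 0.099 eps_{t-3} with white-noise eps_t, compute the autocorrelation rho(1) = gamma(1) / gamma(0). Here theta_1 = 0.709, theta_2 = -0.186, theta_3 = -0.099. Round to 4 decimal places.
\rho(1) = 0.3849

For an MA(q) process with theta_0 = 1, the autocovariance is
  gamma(k) = sigma^2 * sum_{i=0..q-k} theta_i * theta_{i+k},
and rho(k) = gamma(k) / gamma(0). Sigma^2 cancels.
  numerator   = (1)*(0.709) + (0.709)*(-0.186) + (-0.186)*(-0.099) = 0.59554.
  denominator = (1)^2 + (0.709)^2 + (-0.186)^2 + (-0.099)^2 = 1.547078.
  rho(1) = 0.59554 / 1.547078 = 0.3849.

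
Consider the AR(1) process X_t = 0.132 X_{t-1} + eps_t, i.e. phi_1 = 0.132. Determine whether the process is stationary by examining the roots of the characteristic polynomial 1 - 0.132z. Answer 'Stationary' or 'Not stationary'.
\text{Stationary}

The AR(p) characteristic polynomial is P(z) = 1 - 0.132z.
Stationarity requires all roots to lie outside the unit circle, i.e. |z| > 1 for every root.
This is linear in z: 1 + (-0.132) z = 0  =>  z = -1/(-0.132) = 7.575758,  |z| = 7.575758.
Moduli of all roots: 7.5758.
All moduli strictly greater than 1? Yes.
Verdict: Stationary.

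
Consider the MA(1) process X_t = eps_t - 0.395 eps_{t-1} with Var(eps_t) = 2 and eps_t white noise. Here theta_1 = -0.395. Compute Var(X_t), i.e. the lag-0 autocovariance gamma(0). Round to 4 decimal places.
\gamma(0) = 2.3121

For an MA(q) process X_t = eps_t + sum_i theta_i eps_{t-i} with
Var(eps_t) = sigma^2, the variance is
  gamma(0) = sigma^2 * (1 + sum_i theta_i^2).
  sum_i theta_i^2 = (-0.395)^2 = 0.156025.
  gamma(0) = 2 * (1 + 0.156025) = 2 * 1.156025 = 2.31205, which rounds to 2.3121.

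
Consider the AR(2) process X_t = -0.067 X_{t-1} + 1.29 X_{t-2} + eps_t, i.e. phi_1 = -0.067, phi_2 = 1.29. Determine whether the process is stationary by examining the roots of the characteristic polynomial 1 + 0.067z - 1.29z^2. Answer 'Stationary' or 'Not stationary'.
\text{Not stationary}

The AR(p) characteristic polynomial is P(z) = 1 + 0.067z - 1.29z^2.
Stationarity requires all roots to lie outside the unit circle, i.e. |z| > 1 for every root.
Set 1 + (0.067) z + (-1.29) z^2 = 0, i.e. a z^2 + b z + c = 0 with a = -1.29, b = 0.067, c = 1.
Discriminant D = b^2 - 4ac = (0.067)^2 - 4*(-1.29)*1 = 0.004489 - (-5.16) = 5.164489.
D >= 0, so the roots are real: z = (-b +/- sqrt(D)) / (2a) = (-0.067 +/- 2.272551) / (-2.58).
  z_1 = (-0.067 + 2.272551) / (-2.58) = -0.8549,   |z_1| = 0.8549.
  z_2 = (-0.067 - 2.272551) / (-2.58) = 0.9068,   |z_2| = 0.9068.
Moduli of all roots: 0.8549, 0.9068.
All moduli strictly greater than 1? No.
Verdict: Not stationary.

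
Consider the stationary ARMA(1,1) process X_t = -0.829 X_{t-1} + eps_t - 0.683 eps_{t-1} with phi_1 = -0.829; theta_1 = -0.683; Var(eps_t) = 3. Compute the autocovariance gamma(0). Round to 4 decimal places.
\gamma(0) = 24.9288

Multiply the model equation by X_{t-k} and take expectations. With theta_0 = psi_0 = 1 and psi_j the MA(infinity) weights, this gives
  gamma(k) - sum_i phi_i gamma(k-i) = c_k,
  c_k = sigma^2 * sum_{j=k..q} theta_j psi_{j-k}   (c_k = 0 for k > q),
using gamma(-m) = gamma(m).
psi-weights needed (psi_j = theta_j + sum_i phi_i psi_{j-i}):
  psi_1 = theta_1 + phi_1 = -0.683 + (-0.829) = -1.512
Right-hand sides:
  c_0 = sigma^2 (1 + theta_1 psi_1) = 3 * (1 + (-0.683)(-1.512)) = 3 * 2.032696 = 6.098088
  c_1 = sigma^2 theta_1 = 3 * (-0.683) = -2.049
  c_2 = 0
Equations for k = 0 and k = 1 (AR order 1):
  gamma(0) = phi_1 gamma(1) + c_0
  gamma(1) = phi_1 gamma(0) + c_1
Substituting the second into the first: gamma(0) (1 - phi_1^2) = c_0 + phi_1 c_1, so
  gamma(0) = (c_0 + phi_1 c_1) / (1 - phi_1^2) = (6.098088 + (-0.829)(-2.049)) / (1 - (-0.829)^2) = 7.796709 / 0.312759 = 24.928808.
Therefore gamma(0) = 24.9288 (to 4 decimal places).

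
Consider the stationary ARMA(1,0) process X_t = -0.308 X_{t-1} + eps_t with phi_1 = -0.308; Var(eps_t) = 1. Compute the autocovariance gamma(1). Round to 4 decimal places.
\gamma(1) = -0.3403

Multiply the model equation by X_{t-k} and take expectations. With theta_0 = psi_0 = 1 and psi_j the MA(infinity) weights, this gives
  gamma(k) - sum_i phi_i gamma(k-i) = c_k,
  c_k = sigma^2 * sum_{j=k..q} theta_j psi_{j-k}   (c_k = 0 for k > q),
using gamma(-m) = gamma(m).
Pure AR (q = 0): c_0 = sigma^2 = 1, c_k = 0 for k >= 1.
Equations for k = 0 and k = 1 (AR order 1):
  gamma(0) = phi_1 gamma(1) + c_0
  gamma(1) = phi_1 gamma(0) + c_1
Substituting the second into the first: gamma(0) (1 - phi_1^2) = c_0 + phi_1 c_1, so
  gamma(0) = c_0 / (1 - phi_1^2) = 1 / (1 - (-0.308)^2) = 1 / 0.905136 = 1.104806.
  gamma(1) = phi_1 gamma(0) = (-0.308)(1.104806) = -0.34028.
Therefore gamma(1) = -0.3403 (to 4 decimal places).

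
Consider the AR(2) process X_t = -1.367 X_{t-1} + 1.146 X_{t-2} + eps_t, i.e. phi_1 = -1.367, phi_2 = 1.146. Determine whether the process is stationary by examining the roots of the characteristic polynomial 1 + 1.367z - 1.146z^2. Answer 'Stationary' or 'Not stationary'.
\text{Not stationary}

The AR(p) characteristic polynomial is P(z) = 1 + 1.367z - 1.146z^2.
Stationarity requires all roots to lie outside the unit circle, i.e. |z| > 1 for every root.
Set 1 + (1.367) z + (-1.146) z^2 = 0, i.e. a z^2 + b z + c = 0 with a = -1.146, b = 1.367, c = 1.
Discriminant D = b^2 - 4ac = (1.367)^2 - 4*(-1.146)*1 = 1.868689 - (-4.584) = 6.452689.
D >= 0, so the roots are real: z = (-b +/- sqrt(D)) / (2a) = (-1.367 +/- 2.540214) / (-2.292).
  z_1 = (-1.367 + 2.540214) / (-2.292) = -0.5119,   |z_1| = 0.5119.
  z_2 = (-1.367 - 2.540214) / (-2.292) = 1.7047,   |z_2| = 1.7047.
Moduli of all roots: 0.5119, 1.7047.
All moduli strictly greater than 1? No.
Verdict: Not stationary.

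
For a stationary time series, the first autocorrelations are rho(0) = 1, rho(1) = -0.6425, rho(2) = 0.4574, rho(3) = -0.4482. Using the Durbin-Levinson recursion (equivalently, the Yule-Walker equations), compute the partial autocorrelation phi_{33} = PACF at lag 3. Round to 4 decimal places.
\phi_{33} = -0.2190

The PACF at lag k is phi_{kk}, the last component of the solution
to the Yule-Walker system G_k phi = r_k where
  (G_k)_{ij} = rho(|i - j|), (r_k)_i = rho(i), i,j = 1..k.
Equivalently, Durbin-Levinson gives phi_{kk} iteratively:
  phi_{11} = rho(1)
  phi_{kk} = [rho(k) - sum_{j=1..k-1} phi_{k-1,j} rho(k-j)]
            / [1 - sum_{j=1..k-1} phi_{k-1,j} rho(j)],
  phi_{k,j} = phi_{k-1,j} - phi_{kk} phi_{k-1,k-j},  j = 1..k-1.
Step k = 1:
  phi_11 = rho(1) = -0.6425.
Step k = 2:
  phi_22 = [rho(2) - phi_11 rho(1)] / [1 - phi_11 rho(1)] = [0.4574 - (-0.6425)(-0.6425)] / [1 - (-0.6425)(-0.6425)]
         = 0.04459375 / 0.58719375 = 0.075944.
  Update: phi_21 = phi_11 - phi_22 phi_11 = -0.6425 - (0.075944)(-0.6425) = -0.593706.
Step k = 3:
  phi_33 = [rho(3) - phi_21 rho(2) - phi_22 rho(1)] / [1 - phi_21 rho(1) - phi_22 rho(2)]
    numerator   = -0.4482 - (-0.593706)(0.4574) - (0.075944)(-0.6425) = -0.12784492
    denominator = 1 - (-0.593706)(-0.6425) - (0.075944)(0.4574) = 0.58380713
  phi_33 = -0.12784492 / 0.58380713 = -0.219.
Therefore phi_{33} = -0.2190.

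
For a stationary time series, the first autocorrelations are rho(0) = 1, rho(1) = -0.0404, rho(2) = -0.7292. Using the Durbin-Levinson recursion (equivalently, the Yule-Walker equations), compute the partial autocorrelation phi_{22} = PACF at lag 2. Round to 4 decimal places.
\phi_{22} = -0.7320

The PACF at lag k is phi_{kk}, the last component of the solution
to the Yule-Walker system G_k phi = r_k where
  (G_k)_{ij} = rho(|i - j|), (r_k)_i = rho(i), i,j = 1..k.
Equivalently, Durbin-Levinson gives phi_{kk} iteratively:
  phi_{11} = rho(1)
  phi_{kk} = [rho(k) - sum_{j=1..k-1} phi_{k-1,j} rho(k-j)]
            / [1 - sum_{j=1..k-1} phi_{k-1,j} rho(j)],
  phi_{k,j} = phi_{k-1,j} - phi_{kk} phi_{k-1,k-j},  j = 1..k-1.
Step k = 1:
  phi_11 = rho(1) = -0.0404.
Step k = 2:
  phi_22 = [rho(2) - phi_11 rho(1)] / [1 - phi_11 rho(1)] = [-0.7292 - (-0.0404)(-0.0404)] / [1 - (-0.0404)(-0.0404)]
         = -0.73083216 / 0.99836784 = -0.732.
Therefore phi_{22} = -0.7320.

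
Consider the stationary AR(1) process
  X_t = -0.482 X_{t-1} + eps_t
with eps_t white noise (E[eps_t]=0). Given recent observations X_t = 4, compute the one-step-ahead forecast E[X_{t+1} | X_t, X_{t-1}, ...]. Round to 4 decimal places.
E[X_{t+1} \mid \mathcal F_t] = -1.9280

For an AR(p) model X_t = c + sum_i phi_i X_{t-i} + eps_t, the
one-step-ahead conditional mean is
  E[X_{t+1} | X_t, ...] = c + sum_i phi_i X_{t+1-i}.
Substitute known values:
  E[X_{t+1} | ...] = (-0.482) * (4)
                   = -1.9280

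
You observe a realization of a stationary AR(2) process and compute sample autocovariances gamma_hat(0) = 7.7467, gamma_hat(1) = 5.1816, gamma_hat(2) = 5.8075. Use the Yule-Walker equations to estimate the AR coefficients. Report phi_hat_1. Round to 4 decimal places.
\hat\phi_{1} = 0.3030

The Yule-Walker equations for an AR(p) process read, in matrix form,
  Gamma_p phi = r_p,   with   (Gamma_p)_{ij} = gamma(|i - j|),
                       (r_p)_i = gamma(i),   i,j = 1..p.
Substitute the sample gammas (Toeplitz matrix and right-hand side of size 2):
  Gamma_p = [[7.7467, 5.1816], [5.1816, 7.7467]]
  r_p     = [5.1816, 5.8075]
Written out:
  7.7467 phi_1 + 5.1816 phi_2 = 5.1816
  5.1816 phi_1 + 7.7467 phi_2 = 5.8075
Solve by Cramer's rule:
  det = gamma(0)^2 - gamma(1)^2 = (7.7467)^2 - (5.1816)^2 = 60.01136089 - 26.84897856 = 33.16238233
  phi_hat_1 = [gamma(1) gamma(0) - gamma(1) gamma(2)] / det = [(5.1816)(7.7467) - (5.1816)(5.8075)] / 33.16238233 = 10.04815872 / 33.16238233 = 0.303
  phi_hat_2 = [gamma(0) gamma(2) - gamma(1)^2] / det = [(7.7467)(5.8075) - (5.1816)^2] / 33.16238233 = 18.13998169 / 33.16238233 = 0.547
So phi_hat = [0.3030, 0.5470].
Therefore phi_hat_1 = 0.3030.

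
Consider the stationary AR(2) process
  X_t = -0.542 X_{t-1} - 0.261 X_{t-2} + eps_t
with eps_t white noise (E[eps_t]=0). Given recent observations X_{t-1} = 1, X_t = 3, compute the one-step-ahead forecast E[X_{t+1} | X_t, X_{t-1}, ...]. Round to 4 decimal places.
E[X_{t+1} \mid \mathcal F_t] = -1.8870

For an AR(p) model X_t = c + sum_i phi_i X_{t-i} + eps_t, the
one-step-ahead conditional mean is
  E[X_{t+1} | X_t, ...] = c + sum_i phi_i X_{t+1-i}.
Substitute known values:
  E[X_{t+1} | ...] = (-0.542) * (3) + (-0.261) * (1)
                   = -1.8870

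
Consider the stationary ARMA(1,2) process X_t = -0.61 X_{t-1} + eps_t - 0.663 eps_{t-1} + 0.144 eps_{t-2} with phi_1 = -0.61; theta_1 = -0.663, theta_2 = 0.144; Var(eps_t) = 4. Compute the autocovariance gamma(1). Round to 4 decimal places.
\gamma(1) = -13.0722

Multiply the model equation by X_{t-k} and take expectations. With theta_0 = psi_0 = 1 and psi_j the MA(infinity) weights, this gives
  gamma(k) - sum_i phi_i gamma(k-i) = c_k,
  c_k = sigma^2 * sum_{j=k..q} theta_j psi_{j-k}   (c_k = 0 for k > q),
using gamma(-m) = gamma(m).
psi-weights needed (psi_j = theta_j + sum_i phi_i psi_{j-i}):
  psi_1 = theta_1 + phi_1 = -0.663 + (-0.61) = -1.273
  psi_2 = theta_2 + phi_1 psi_1 = 0.144 + (-0.61)(-1.273) = 0.92053
Right-hand sides:
  c_0 = sigma^2 (1 + theta_1 psi_1 + theta_2 psi_2) = 4 * (1 + (-0.663)(-1.273) + (0.144)(0.92053)) = 4 * 1.976555 = 7.906221
  c_1 = sigma^2 (theta_1 + theta_2 psi_1) = 4 * (-0.663 + (0.144)(-1.273)) = -3.385248
  c_2 = sigma^2 theta_2 = 4 * (0.144) = 0.576
Equations for k = 0 and k = 1 (AR order 1):
  gamma(0) = phi_1 gamma(1) + c_0
  gamma(1) = phi_1 gamma(0) + c_1
Substituting the second into the first: gamma(0) (1 - phi_1^2) = c_0 + phi_1 c_1, so
  gamma(0) = (c_0 + phi_1 c_1) / (1 - phi_1^2) = (7.906221 + (-0.61)(-3.385248)) / (1 - (-0.61)^2) = 9.971223 / 0.6279 = 15.880272.
  gamma(1) = phi_1 gamma(0) + c_1 = (-0.61)(15.880272) + (-3.385248) = -13.072214.
Therefore gamma(1) = -13.0722 (to 4 decimal places).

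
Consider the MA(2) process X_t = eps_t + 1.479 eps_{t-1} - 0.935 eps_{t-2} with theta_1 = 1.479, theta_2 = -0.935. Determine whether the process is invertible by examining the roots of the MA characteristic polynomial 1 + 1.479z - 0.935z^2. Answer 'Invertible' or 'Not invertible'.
\text{Not invertible}

The MA(q) characteristic polynomial is P(z) = 1 + 1.479z - 0.935z^2.
Invertibility requires all roots to lie outside the unit circle, i.e. |z| > 1 for every root.
Set 1 + (1.479) z + (-0.935) z^2 = 0, i.e. a z^2 + b z + c = 0 with a = -0.935, b = 1.479, c = 1.
Discriminant D = b^2 - 4ac = (1.479)^2 - 4*(-0.935)*1 = 2.187441 - (-3.74) = 5.927441.
D >= 0, so the roots are real: z = (-b +/- sqrt(D)) / (2a) = (-1.479 +/- 2.434634) / (-1.87).
  z_1 = (-1.479 + 2.434634) / (-1.87) = -0.511,   |z_1| = 0.511.
  z_2 = (-1.479 - 2.434634) / (-1.87) = 2.0929,   |z_2| = 2.0929.
Moduli of all roots: 0.5110, 2.0929.
All moduli strictly greater than 1? No.
Verdict: Not invertible.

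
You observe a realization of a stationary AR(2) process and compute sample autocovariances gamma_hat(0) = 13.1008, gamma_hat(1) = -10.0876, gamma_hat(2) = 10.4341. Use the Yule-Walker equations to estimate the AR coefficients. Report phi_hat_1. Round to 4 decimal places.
\hat\phi_{1} = -0.3850

The Yule-Walker equations for an AR(p) process read, in matrix form,
  Gamma_p phi = r_p,   with   (Gamma_p)_{ij} = gamma(|i - j|),
                       (r_p)_i = gamma(i),   i,j = 1..p.
Substitute the sample gammas (Toeplitz matrix and right-hand side of size 2):
  Gamma_p = [[13.1008, -10.0876], [-10.0876, 13.1008]]
  r_p     = [-10.0876, 10.4341]
Written out:
  13.1008 phi_1 - 10.0876 phi_2 = -10.0876
  -10.0876 phi_1 + 13.1008 phi_2 = 10.4341
Solve by Cramer's rule:
  det = gamma(0)^2 - gamma(1)^2 = (13.1008)^2 - (-10.0876)^2 = 171.63096064 - 101.75967376 = 69.87128688
  phi_hat_1 = [gamma(1) gamma(0) - gamma(1) gamma(2)] / det = [(-10.0876)(13.1008) - (-10.0876)(10.4341)] / 69.87128688 = -26.90060292 / 69.87128688 = -0.385
  phi_hat_2 = [gamma(0) gamma(2) - gamma(1)^2] / det = [(13.1008)(10.4341) - (-10.0876)^2] / 69.87128688 = 34.93538352 / 69.87128688 = 0.5
So phi_hat = [-0.3850, 0.5000].
Therefore phi_hat_1 = -0.3850.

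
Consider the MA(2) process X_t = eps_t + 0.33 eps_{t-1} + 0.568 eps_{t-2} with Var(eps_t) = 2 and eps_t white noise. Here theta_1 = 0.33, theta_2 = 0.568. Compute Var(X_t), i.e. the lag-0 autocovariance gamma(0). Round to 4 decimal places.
\gamma(0) = 2.8630

For an MA(q) process X_t = eps_t + sum_i theta_i eps_{t-i} with
Var(eps_t) = sigma^2, the variance is
  gamma(0) = sigma^2 * (1 + sum_i theta_i^2).
  sum_i theta_i^2 = (0.33)^2 + (0.568)^2 = 0.1089 + 0.322624 = 0.431524.
  gamma(0) = 2 * (1 + 0.431524) = 2 * 1.431524 = 2.863048, which rounds to 2.8630.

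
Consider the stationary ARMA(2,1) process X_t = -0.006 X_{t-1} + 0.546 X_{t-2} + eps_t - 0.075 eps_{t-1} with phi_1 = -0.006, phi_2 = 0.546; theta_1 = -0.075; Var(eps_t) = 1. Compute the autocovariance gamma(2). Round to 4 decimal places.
\gamma(2) = 0.7851

Multiply the model equation by X_{t-k} and take expectations. With theta_0 = psi_0 = 1 and psi_j the MA(infinity) weights, this gives
  gamma(k) - sum_i phi_i gamma(k-i) = c_k,
  c_k = sigma^2 * sum_{j=k..q} theta_j psi_{j-k}   (c_k = 0 for k > q),
using gamma(-m) = gamma(m).
psi-weights needed (psi_j = theta_j + sum_i phi_i psi_{j-i}):
  psi_1 = theta_1 + phi_1 = -0.075 + (-0.006) = -0.081
Right-hand sides:
  c_0 = sigma^2 (1 + theta_1 psi_1) = 1 * (1 + (-0.075)(-0.081)) = 1 * 1.006075 = 1.006075
  c_1 = sigma^2 theta_1 = 1 * (-0.075) = -0.075
  c_2 = 0
Equations for k = 0, 1, 2 (AR order 2, c_2 = 0):
  (E0) gamma(0) = phi_1 gamma(1) + phi_2 gamma(2) + c_0
  (E1) gamma(1) = phi_1 gamma(0) + phi_2 gamma(1) + c_1
  (E2) gamma(2) = phi_1 gamma(1) + phi_2 gamma(0)
From (E1): gamma(1) = A gamma(0) + B with
  A = phi_1 / (1 - phi_2) = -0.006 / 0.454 = -0.013216,   B = c_1 / (1 - phi_2) = -0.075 / 0.454 = -0.165198.
Insert (E2) into (E0): gamma(0) (1 - phi_2^2) = phi_1 (1 + phi_2) gamma(1) + c_0.
  phi_1 (1 + phi_2) = (-0.006)(1.546) = -0.009276,   1 - phi_2^2 = 0.701884.
Replace gamma(1) by A gamma(0) + B and collect gamma(0):
  gamma(0) [0.701884 - (-0.009276)(-0.013216)] = (-0.009276)(-0.165198) + 1.006075
  gamma(0) * 0.701761 = 1.007607
  gamma(0) = 1.007607 / 0.701761 = 1.435826.
  gamma(1) = A gamma(0) + B = (-0.013216)(1.435826) + (-0.165198) = -0.184174.
  gamma(2) = phi_1 gamma(1) + phi_2 gamma(0) = (-0.006)(-0.184174) + (0.546)(1.435826) = 0.785066.
Therefore gamma(2) = 0.7851 (to 4 decimal places).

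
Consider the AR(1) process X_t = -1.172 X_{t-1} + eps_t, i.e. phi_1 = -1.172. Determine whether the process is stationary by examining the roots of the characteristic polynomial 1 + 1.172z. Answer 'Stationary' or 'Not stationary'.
\text{Not stationary}

The AR(p) characteristic polynomial is P(z) = 1 + 1.172z.
Stationarity requires all roots to lie outside the unit circle, i.e. |z| > 1 for every root.
This is linear in z: 1 + (1.172) z = 0  =>  z = -1/(1.172) = -0.853242,  |z| = 0.853242.
Moduli of all roots: 0.8532.
All moduli strictly greater than 1? No.
Verdict: Not stationary.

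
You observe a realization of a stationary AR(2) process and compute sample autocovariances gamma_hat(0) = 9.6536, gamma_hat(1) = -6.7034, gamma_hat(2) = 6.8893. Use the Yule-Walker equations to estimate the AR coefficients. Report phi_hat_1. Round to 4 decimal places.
\hat\phi_{1} = -0.3840

The Yule-Walker equations for an AR(p) process read, in matrix form,
  Gamma_p phi = r_p,   with   (Gamma_p)_{ij} = gamma(|i - j|),
                       (r_p)_i = gamma(i),   i,j = 1..p.
Substitute the sample gammas (Toeplitz matrix and right-hand side of size 2):
  Gamma_p = [[9.6536, -6.7034], [-6.7034, 9.6536]]
  r_p     = [-6.7034, 6.8893]
Written out:
  9.6536 phi_1 - 6.7034 phi_2 = -6.7034
  -6.7034 phi_1 + 9.6536 phi_2 = 6.8893
Solve by Cramer's rule:
  det = gamma(0)^2 - gamma(1)^2 = (9.6536)^2 - (-6.7034)^2 = 93.19199296 - 44.93557156 = 48.2564214
  phi_hat_1 = [gamma(1) gamma(0) - gamma(1) gamma(2)] / det = [(-6.7034)(9.6536) - (-6.7034)(6.8893)] / 48.2564214 = -18.53020862 / 48.2564214 = -0.384
  phi_hat_2 = [gamma(0) gamma(2) - gamma(1)^2] / det = [(9.6536)(6.8893) - (-6.7034)^2] / 48.2564214 = 21.57097492 / 48.2564214 = 0.447
So phi_hat = [-0.3840, 0.4470].
Therefore phi_hat_1 = -0.3840.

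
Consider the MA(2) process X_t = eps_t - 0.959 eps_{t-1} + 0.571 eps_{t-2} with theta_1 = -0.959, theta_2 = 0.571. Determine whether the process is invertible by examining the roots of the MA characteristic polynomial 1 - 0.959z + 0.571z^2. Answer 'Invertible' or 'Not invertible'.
\text{Invertible}

The MA(q) characteristic polynomial is P(z) = 1 - 0.959z + 0.571z^2.
Invertibility requires all roots to lie outside the unit circle, i.e. |z| > 1 for every root.
Set 1 + (-0.959) z + (0.571) z^2 = 0, i.e. a z^2 + b z + c = 0 with a = 0.571, b = -0.959, c = 1.
Discriminant D = b^2 - 4ac = (-0.959)^2 - 4*(0.571)*1 = 0.919681 - (2.284) = -1.364319.
D < 0, so the roots are the complex-conjugate pair z = (-b +/- i sqrt(-D)) / (2a) = 0.8398 +/- 1.0228i.
For a conjugate pair |z|^2 = z * conj(z) = (product of roots) = c/a = 1/(0.571) = 1.751313, so |z| = sqrt(1.751313) = 1.3234 for both roots.
Moduli of all roots: 1.3234, 1.3234.
All moduli strictly greater than 1? Yes.
Verdict: Invertible.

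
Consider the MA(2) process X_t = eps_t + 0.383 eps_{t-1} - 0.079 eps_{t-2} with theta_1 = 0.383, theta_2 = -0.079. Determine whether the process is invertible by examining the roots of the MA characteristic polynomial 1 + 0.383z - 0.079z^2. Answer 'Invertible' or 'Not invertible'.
\text{Invertible}

The MA(q) characteristic polynomial is P(z) = 1 + 0.383z - 0.079z^2.
Invertibility requires all roots to lie outside the unit circle, i.e. |z| > 1 for every root.
Set 1 + (0.383) z + (-0.079) z^2 = 0, i.e. a z^2 + b z + c = 0 with a = -0.079, b = 0.383, c = 1.
Discriminant D = b^2 - 4ac = (0.383)^2 - 4*(-0.079)*1 = 0.146689 - (-0.316) = 0.462689.
D >= 0, so the roots are real: z = (-b +/- sqrt(D)) / (2a) = (-0.383 +/- 0.680212) / (-0.158).
  z_1 = (-0.383 + 0.680212) / (-0.158) = -1.8811,   |z_1| = 1.8811.
  z_2 = (-0.383 - 0.680212) / (-0.158) = 6.7292,   |z_2| = 6.7292.
Moduli of all roots: 1.8811, 6.7292.
All moduli strictly greater than 1? Yes.
Verdict: Invertible.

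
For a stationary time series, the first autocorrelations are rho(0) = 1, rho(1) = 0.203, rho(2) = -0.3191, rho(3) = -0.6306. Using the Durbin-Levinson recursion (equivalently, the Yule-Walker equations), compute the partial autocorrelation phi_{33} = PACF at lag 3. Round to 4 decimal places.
\phi_{33} = -0.5650

The PACF at lag k is phi_{kk}, the last component of the solution
to the Yule-Walker system G_k phi = r_k where
  (G_k)_{ij} = rho(|i - j|), (r_k)_i = rho(i), i,j = 1..k.
Equivalently, Durbin-Levinson gives phi_{kk} iteratively:
  phi_{11} = rho(1)
  phi_{kk} = [rho(k) - sum_{j=1..k-1} phi_{k-1,j} rho(k-j)]
            / [1 - sum_{j=1..k-1} phi_{k-1,j} rho(j)],
  phi_{k,j} = phi_{k-1,j} - phi_{kk} phi_{k-1,k-j},  j = 1..k-1.
Step k = 1:
  phi_11 = rho(1) = 0.203.
Step k = 2:
  phi_22 = [rho(2) - phi_11 rho(1)] / [1 - phi_11 rho(1)] = [-0.3191 - (0.203)(0.203)] / [1 - (0.203)(0.203)]
         = -0.360309 / 0.958791 = -0.375795.
  Update: phi_21 = phi_11 - phi_22 phi_11 = 0.203 - (-0.375795)(0.203) = 0.279286.
Step k = 3:
  phi_33 = [rho(3) - phi_21 rho(2) - phi_22 rho(1)] / [1 - phi_21 rho(1) - phi_22 rho(2)]
    numerator   = -0.6306 - (0.279286)(-0.3191) - (-0.375795)(0.203) = -0.46519329
    denominator = 1 - (0.279286)(0.203) - (-0.375795)(-0.3191) = 0.82338863
  phi_33 = -0.46519329 / 0.82338863 = -0.565.
Therefore phi_{33} = -0.5650.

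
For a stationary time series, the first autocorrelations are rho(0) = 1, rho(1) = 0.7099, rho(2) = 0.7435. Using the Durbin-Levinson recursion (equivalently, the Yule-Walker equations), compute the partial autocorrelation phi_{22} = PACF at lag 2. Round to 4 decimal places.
\phi_{22} = 0.4829

The PACF at lag k is phi_{kk}, the last component of the solution
to the Yule-Walker system G_k phi = r_k where
  (G_k)_{ij} = rho(|i - j|), (r_k)_i = rho(i), i,j = 1..k.
Equivalently, Durbin-Levinson gives phi_{kk} iteratively:
  phi_{11} = rho(1)
  phi_{kk} = [rho(k) - sum_{j=1..k-1} phi_{k-1,j} rho(k-j)]
            / [1 - sum_{j=1..k-1} phi_{k-1,j} rho(j)],
  phi_{k,j} = phi_{k-1,j} - phi_{kk} phi_{k-1,k-j},  j = 1..k-1.
Step k = 1:
  phi_11 = rho(1) = 0.7099.
Step k = 2:
  phi_22 = [rho(2) - phi_11 rho(1)] / [1 - phi_11 rho(1)] = [0.7435 - (0.7099)(0.7099)] / [1 - (0.7099)(0.7099)]
         = 0.23954199 / 0.49604199 = 0.4829.
Therefore phi_{22} = 0.4829.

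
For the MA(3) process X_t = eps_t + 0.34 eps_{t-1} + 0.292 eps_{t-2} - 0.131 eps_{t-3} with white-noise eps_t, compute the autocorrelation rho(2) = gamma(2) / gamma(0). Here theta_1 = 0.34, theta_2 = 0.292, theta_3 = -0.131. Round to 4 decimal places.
\rho(2) = 0.2032

For an MA(q) process with theta_0 = 1, the autocovariance is
  gamma(k) = sigma^2 * sum_{i=0..q-k} theta_i * theta_{i+k},
and rho(k) = gamma(k) / gamma(0). Sigma^2 cancels.
  numerator   = (1)*(0.292) + (0.34)*(-0.131) = 0.24746.
  denominator = (1)^2 + (0.34)^2 + (0.292)^2 + (-0.131)^2 = 1.218025.
  rho(2) = 0.24746 / 1.218025 = 0.2032.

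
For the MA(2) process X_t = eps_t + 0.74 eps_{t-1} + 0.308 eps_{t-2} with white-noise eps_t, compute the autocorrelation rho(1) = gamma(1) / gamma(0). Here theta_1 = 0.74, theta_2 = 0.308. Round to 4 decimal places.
\rho(1) = 0.5893

For an MA(q) process with theta_0 = 1, the autocovariance is
  gamma(k) = sigma^2 * sum_{i=0..q-k} theta_i * theta_{i+k},
and rho(k) = gamma(k) / gamma(0). Sigma^2 cancels.
  numerator   = (1)*(0.74) + (0.74)*(0.308) = 0.96792.
  denominator = (1)^2 + (0.74)^2 + (0.308)^2 = 1.642464.
  rho(1) = 0.96792 / 1.642464 = 0.5893.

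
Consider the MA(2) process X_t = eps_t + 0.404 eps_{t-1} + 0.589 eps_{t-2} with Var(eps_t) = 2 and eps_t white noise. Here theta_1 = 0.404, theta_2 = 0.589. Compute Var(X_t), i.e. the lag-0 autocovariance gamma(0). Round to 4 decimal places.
\gamma(0) = 3.0203

For an MA(q) process X_t = eps_t + sum_i theta_i eps_{t-i} with
Var(eps_t) = sigma^2, the variance is
  gamma(0) = sigma^2 * (1 + sum_i theta_i^2).
  sum_i theta_i^2 = (0.404)^2 + (0.589)^2 = 0.163216 + 0.346921 = 0.510137.
  gamma(0) = 2 * (1 + 0.510137) = 2 * 1.510137 = 3.020274, which rounds to 3.0203.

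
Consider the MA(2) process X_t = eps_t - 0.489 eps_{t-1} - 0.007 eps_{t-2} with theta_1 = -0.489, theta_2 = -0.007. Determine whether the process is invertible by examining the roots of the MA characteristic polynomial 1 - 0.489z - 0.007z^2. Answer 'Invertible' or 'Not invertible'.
\text{Invertible}

The MA(q) characteristic polynomial is P(z) = 1 - 0.489z - 0.007z^2.
Invertibility requires all roots to lie outside the unit circle, i.e. |z| > 1 for every root.
Set 1 + (-0.489) z + (-0.007) z^2 = 0, i.e. a z^2 + b z + c = 0 with a = -0.007, b = -0.489, c = 1.
Discriminant D = b^2 - 4ac = (-0.489)^2 - 4*(-0.007)*1 = 0.239121 - (-0.028) = 0.267121.
D >= 0, so the roots are real: z = (-b +/- sqrt(D)) / (2a) = (0.489 +/- 0.516837) / (-0.014).
  z_1 = (0.489 + 0.516837) / (-0.014) = -71.8455,   |z_1| = 71.8455.
  z_2 = (0.489 - 0.516837) / (-0.014) = 1.9884,   |z_2| = 1.9884.
Moduli of all roots: 71.8455, 1.9884.
All moduli strictly greater than 1? Yes.
Verdict: Invertible.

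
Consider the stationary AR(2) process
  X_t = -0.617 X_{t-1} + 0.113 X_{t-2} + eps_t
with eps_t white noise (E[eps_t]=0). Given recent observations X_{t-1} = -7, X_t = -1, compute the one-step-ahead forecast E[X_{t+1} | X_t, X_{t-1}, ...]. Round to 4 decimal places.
E[X_{t+1} \mid \mathcal F_t] = -0.1740

For an AR(p) model X_t = c + sum_i phi_i X_{t-i} + eps_t, the
one-step-ahead conditional mean is
  E[X_{t+1} | X_t, ...] = c + sum_i phi_i X_{t+1-i}.
Substitute known values:
  E[X_{t+1} | ...] = (-0.617) * (-1) + (0.113) * (-7)
                   = -0.1740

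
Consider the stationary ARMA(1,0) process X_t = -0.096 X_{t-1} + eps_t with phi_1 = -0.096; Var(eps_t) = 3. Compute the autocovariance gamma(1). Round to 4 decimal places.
\gamma(1) = -0.2907

Multiply the model equation by X_{t-k} and take expectations. With theta_0 = psi_0 = 1 and psi_j the MA(infinity) weights, this gives
  gamma(k) - sum_i phi_i gamma(k-i) = c_k,
  c_k = sigma^2 * sum_{j=k..q} theta_j psi_{j-k}   (c_k = 0 for k > q),
using gamma(-m) = gamma(m).
Pure AR (q = 0): c_0 = sigma^2 = 3, c_k = 0 for k >= 1.
Equations for k = 0 and k = 1 (AR order 1):
  gamma(0) = phi_1 gamma(1) + c_0
  gamma(1) = phi_1 gamma(0) + c_1
Substituting the second into the first: gamma(0) (1 - phi_1^2) = c_0 + phi_1 c_1, so
  gamma(0) = c_0 / (1 - phi_1^2) = 3 / (1 - (-0.096)^2) = 3 / 0.990784 = 3.027905.
  gamma(1) = phi_1 gamma(0) = (-0.096)(3.027905) = -0.290679.
Therefore gamma(1) = -0.2907 (to 4 decimal places).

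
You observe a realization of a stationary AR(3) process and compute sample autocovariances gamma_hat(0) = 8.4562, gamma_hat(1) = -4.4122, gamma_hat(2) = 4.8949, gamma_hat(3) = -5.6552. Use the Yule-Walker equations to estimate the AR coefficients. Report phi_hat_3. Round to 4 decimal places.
\hat\phi_{3} = -0.4580

The Yule-Walker equations for an AR(p) process read, in matrix form,
  Gamma_p phi = r_p,   with   (Gamma_p)_{ij} = gamma(|i - j|),
                       (r_p)_i = gamma(i),   i,j = 1..p.
Substitute the sample gammas (Toeplitz matrix and right-hand side of size 3):
  Gamma_p = [[8.4562, -4.4122, 4.8949], [-4.4122, 8.4562, -4.4122], [4.8949, -4.4122, 8.4562]]
  r_p     = [-4.4122, 4.8949, -5.6552]
Written out (R1..R3):
  (R1) 8.4562 phi_1 - 4.4122 phi_2 + 4.8949 phi_3 = -4.4122
  (R2) -4.4122 phi_1 + 8.4562 phi_2 - 4.4122 phi_3 = 4.8949
  (R3) 4.8949 phi_1 - 4.4122 phi_2 + 8.4562 phi_3 = -5.6552
Gaussian elimination:
  R2 <- R2 - (-4.4122/8.4562) R1 = R2 - (-0.521771) R1:  6.154042 phi_2 - 1.858183 phi_3 = 2.592742
  R3 <- R3 - (4.8949/8.4562) R1 = R3 - (0.578853) R1:  -1.858183 phi_2 + 5.622771 phi_3 = -3.101183
  R3 <- R3 - (-1.858183/6.154042) R2 = R3 - (-0.301945) R2:  5.061701 phi_3 = -2.318317
Back-substitution:
  phi_hat_3 = -2.318317 / 5.061701 = -0.458011
  phi_hat_2 = (2.592742 - (-1.858183)(-0.458011)) / 6.154042 = 0.283013
  phi_hat_1 = (-4.4122 - (-4.4122)(0.283013) - (4.8949)(-0.458011)) / 8.4562 = -0.108982
So phi_hat = [-0.1090, 0.2830, -0.4580].
Therefore phi_hat_3 = -0.4580.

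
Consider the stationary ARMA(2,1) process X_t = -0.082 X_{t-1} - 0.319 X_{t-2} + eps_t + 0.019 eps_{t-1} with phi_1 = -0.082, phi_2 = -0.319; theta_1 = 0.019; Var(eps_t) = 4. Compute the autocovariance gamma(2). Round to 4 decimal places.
\gamma(2) = -1.4052

Multiply the model equation by X_{t-k} and take expectations. With theta_0 = psi_0 = 1 and psi_j the MA(infinity) weights, this gives
  gamma(k) - sum_i phi_i gamma(k-i) = c_k,
  c_k = sigma^2 * sum_{j=k..q} theta_j psi_{j-k}   (c_k = 0 for k > q),
using gamma(-m) = gamma(m).
psi-weights needed (psi_j = theta_j + sum_i phi_i psi_{j-i}):
  psi_1 = theta_1 + phi_1 = 0.019 + (-0.082) = -0.063
Right-hand sides:
  c_0 = sigma^2 (1 + theta_1 psi_1) = 4 * (1 + (0.019)(-0.063)) = 4 * 0.998803 = 3.995212
  c_1 = sigma^2 theta_1 = 4 * (0.019) = 0.076
  c_2 = 0
Equations for k = 0, 1, 2 (AR order 2, c_2 = 0):
  (E0) gamma(0) = phi_1 gamma(1) + phi_2 gamma(2) + c_0
  (E1) gamma(1) = phi_1 gamma(0) + phi_2 gamma(1) + c_1
  (E2) gamma(2) = phi_1 gamma(1) + phi_2 gamma(0)
From (E1): gamma(1) = A gamma(0) + B with
  A = phi_1 / (1 - phi_2) = -0.082 / 1.319 = -0.062168,   B = c_1 / (1 - phi_2) = 0.076 / 1.319 = 0.057619.
Insert (E2) into (E0): gamma(0) (1 - phi_2^2) = phi_1 (1 + phi_2) gamma(1) + c_0.
  phi_1 (1 + phi_2) = (-0.082)(0.681) = -0.055842,   1 - phi_2^2 = 0.898239.
Replace gamma(1) by A gamma(0) + B and collect gamma(0):
  gamma(0) [0.898239 - (-0.055842)(-0.062168)] = (-0.055842)(0.057619) + 3.995212
  gamma(0) * 0.894767 = 3.991994
  gamma(0) = 3.991994 / 0.894767 = 4.461488.
  gamma(1) = A gamma(0) + B = (-0.062168)(4.461488) + (0.057619) = -0.219744.
  gamma(2) = phi_1 gamma(1) + phi_2 gamma(0) = (-0.082)(-0.219744) + (-0.319)(4.461488) = -1.405196.
Therefore gamma(2) = -1.4052 (to 4 decimal places).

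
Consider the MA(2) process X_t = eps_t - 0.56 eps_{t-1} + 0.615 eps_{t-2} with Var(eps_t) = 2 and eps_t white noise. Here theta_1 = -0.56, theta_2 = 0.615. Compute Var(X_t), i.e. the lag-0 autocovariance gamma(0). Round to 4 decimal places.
\gamma(0) = 3.3837

For an MA(q) process X_t = eps_t + sum_i theta_i eps_{t-i} with
Var(eps_t) = sigma^2, the variance is
  gamma(0) = sigma^2 * (1 + sum_i theta_i^2).
  sum_i theta_i^2 = (-0.56)^2 + (0.615)^2 = 0.3136 + 0.378225 = 0.691825.
  gamma(0) = 2 * (1 + 0.691825) = 2 * 1.691825 = 3.38365, which rounds to 3.3837.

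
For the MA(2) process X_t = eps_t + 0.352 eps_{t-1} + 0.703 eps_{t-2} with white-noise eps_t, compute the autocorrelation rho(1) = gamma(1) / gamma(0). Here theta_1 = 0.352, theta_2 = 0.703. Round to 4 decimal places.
\rho(1) = 0.3705

For an MA(q) process with theta_0 = 1, the autocovariance is
  gamma(k) = sigma^2 * sum_{i=0..q-k} theta_i * theta_{i+k},
and rho(k) = gamma(k) / gamma(0). Sigma^2 cancels.
  numerator   = (1)*(0.352) + (0.352)*(0.703) = 0.599456.
  denominator = (1)^2 + (0.352)^2 + (0.703)^2 = 1.618113.
  rho(1) = 0.599456 / 1.618113 = 0.3705.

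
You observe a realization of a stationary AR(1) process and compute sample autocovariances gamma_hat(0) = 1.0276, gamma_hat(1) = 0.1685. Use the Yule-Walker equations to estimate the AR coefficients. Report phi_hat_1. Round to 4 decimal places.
\hat\phi_{1} = 0.1640

The Yule-Walker equations for an AR(p) process read, in matrix form,
  Gamma_p phi = r_p,   with   (Gamma_p)_{ij} = gamma(|i - j|),
                       (r_p)_i = gamma(i),   i,j = 1..p.
Substitute the sample gammas (Toeplitz matrix and right-hand side of size 1):
  Gamma_p = [[1.0276]]
  r_p     = [0.1685]
With p = 1 this is the single equation gamma(0) phi_1 = gamma(1):
  phi_hat_1 = gamma(1) / gamma(0) = 0.1685 / 1.0276 = 0.1640.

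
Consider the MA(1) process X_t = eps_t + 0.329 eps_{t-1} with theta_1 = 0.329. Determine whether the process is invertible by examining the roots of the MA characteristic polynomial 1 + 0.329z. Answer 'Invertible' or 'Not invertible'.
\text{Invertible}

The MA(q) characteristic polynomial is P(z) = 1 + 0.329z.
Invertibility requires all roots to lie outside the unit circle, i.e. |z| > 1 for every root.
This is linear in z: 1 + (0.329) z = 0  =>  z = -1/(0.329) = -3.039514,  |z| = 3.039514.
Moduli of all roots: 3.0395.
All moduli strictly greater than 1? Yes.
Verdict: Invertible.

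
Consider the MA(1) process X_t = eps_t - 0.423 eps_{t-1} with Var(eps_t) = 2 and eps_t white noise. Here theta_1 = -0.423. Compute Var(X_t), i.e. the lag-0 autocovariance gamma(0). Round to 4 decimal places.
\gamma(0) = 2.3579

For an MA(q) process X_t = eps_t + sum_i theta_i eps_{t-i} with
Var(eps_t) = sigma^2, the variance is
  gamma(0) = sigma^2 * (1 + sum_i theta_i^2).
  sum_i theta_i^2 = (-0.423)^2 = 0.178929.
  gamma(0) = 2 * (1 + 0.178929) = 2 * 1.178929 = 2.357858, which rounds to 2.3579.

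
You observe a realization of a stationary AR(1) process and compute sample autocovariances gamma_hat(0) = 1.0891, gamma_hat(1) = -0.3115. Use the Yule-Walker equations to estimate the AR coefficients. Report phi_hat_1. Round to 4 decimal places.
\hat\phi_{1} = -0.2860

The Yule-Walker equations for an AR(p) process read, in matrix form,
  Gamma_p phi = r_p,   with   (Gamma_p)_{ij} = gamma(|i - j|),
                       (r_p)_i = gamma(i),   i,j = 1..p.
Substitute the sample gammas (Toeplitz matrix and right-hand side of size 1):
  Gamma_p = [[1.0891]]
  r_p     = [-0.3115]
With p = 1 this is the single equation gamma(0) phi_1 = gamma(1):
  phi_hat_1 = gamma(1) / gamma(0) = -0.3115 / 1.0891 = -0.2860.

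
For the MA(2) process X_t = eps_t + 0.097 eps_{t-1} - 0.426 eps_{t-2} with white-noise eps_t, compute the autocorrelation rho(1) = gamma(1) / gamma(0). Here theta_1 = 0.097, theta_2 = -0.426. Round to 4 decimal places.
\rho(1) = 0.0468

For an MA(q) process with theta_0 = 1, the autocovariance is
  gamma(k) = sigma^2 * sum_{i=0..q-k} theta_i * theta_{i+k},
and rho(k) = gamma(k) / gamma(0). Sigma^2 cancels.
  numerator   = (1)*(0.097) + (0.097)*(-0.426) = 0.055678.
  denominator = (1)^2 + (0.097)^2 + (-0.426)^2 = 1.190885.
  rho(1) = 0.055678 / 1.190885 = 0.0468.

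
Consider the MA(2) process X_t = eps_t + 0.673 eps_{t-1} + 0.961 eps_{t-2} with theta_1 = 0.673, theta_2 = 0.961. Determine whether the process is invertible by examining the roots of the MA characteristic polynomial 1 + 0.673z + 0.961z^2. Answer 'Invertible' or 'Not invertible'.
\text{Invertible}

The MA(q) characteristic polynomial is P(z) = 1 + 0.673z + 0.961z^2.
Invertibility requires all roots to lie outside the unit circle, i.e. |z| > 1 for every root.
Set 1 + (0.673) z + (0.961) z^2 = 0, i.e. a z^2 + b z + c = 0 with a = 0.961, b = 0.673, c = 1.
Discriminant D = b^2 - 4ac = (0.673)^2 - 4*(0.961)*1 = 0.452929 - (3.844) = -3.391071.
D < 0, so the roots are the complex-conjugate pair z = (-b +/- i sqrt(-D)) / (2a) = -0.3502 +/- 0.9581i.
For a conjugate pair |z|^2 = z * conj(z) = (product of roots) = c/a = 1/(0.961) = 1.040583, so |z| = sqrt(1.040583) = 1.0201 for both roots.
Moduli of all roots: 1.0201, 1.0201.
All moduli strictly greater than 1? Yes.
Verdict: Invertible.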